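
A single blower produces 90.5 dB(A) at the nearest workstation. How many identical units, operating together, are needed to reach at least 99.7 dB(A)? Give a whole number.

9

N identical sources give L₁ + 10·log₁₀ N, so require 10·log₁₀ N ≥ 99.7 − 90.5 = 9.2 dB.
N ≥ 10^(9.2/10) = 8.318, so N = 9.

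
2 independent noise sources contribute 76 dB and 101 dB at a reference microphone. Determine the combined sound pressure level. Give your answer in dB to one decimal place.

101.0 dB

For uncorrelated sources the intensities add, so convert each level to linear form, sum, and take 10·log₁₀ of the total.
Σ 10^(L/10) = 10^(76/10) + 10^(101/10) = 1.263e+10.
L_total = 10·log₁₀(1.263e+10) = 101.01 dB.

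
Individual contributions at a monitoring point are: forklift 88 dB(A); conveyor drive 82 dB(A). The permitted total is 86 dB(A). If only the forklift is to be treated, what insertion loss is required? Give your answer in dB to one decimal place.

4.2 dB

The untreated sources together contribute 10^(82/10) = 1.585e+08, i.e. 82.00 dB(A).
The limit corresponds to 10^(86/10) = 3.981e+08; subtracting the fixed part leaves 2.396e+08 for the forklift, i.e. 83.80 dB(A).
Required insertion loss = 88 − 83.80 = 4.20 dB.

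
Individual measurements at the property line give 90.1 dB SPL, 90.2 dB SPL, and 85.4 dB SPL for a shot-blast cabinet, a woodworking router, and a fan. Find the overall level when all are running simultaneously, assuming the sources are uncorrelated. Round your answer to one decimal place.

For uncorrelated sources the intensities add, so convert each level to linear form, sum, and take 10·log₁₀ of the total.
Σ 10^(L/10) = 10^(90.1/10) + 10^(90.2/10) + 10^(85.4/10) = 2.417e+09.
L_total = 10·log₁₀(2.417e+09) = 93.83 dB SPL.

93.8 dB SPL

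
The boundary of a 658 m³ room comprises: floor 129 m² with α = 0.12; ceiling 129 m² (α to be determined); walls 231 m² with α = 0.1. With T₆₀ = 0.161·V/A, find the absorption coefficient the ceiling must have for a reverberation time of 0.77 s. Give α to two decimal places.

0.77

A = 0.161·V/T₆₀ = 0.161·658/0.77 = 137.58 m² sabins.
Absorption from the other surfaces = 129·0.12 + 231·0.1 = 38.58 m², so the ceiling must supply 99.00 m² over 129 m².
α = 99.00/129 = 0.767.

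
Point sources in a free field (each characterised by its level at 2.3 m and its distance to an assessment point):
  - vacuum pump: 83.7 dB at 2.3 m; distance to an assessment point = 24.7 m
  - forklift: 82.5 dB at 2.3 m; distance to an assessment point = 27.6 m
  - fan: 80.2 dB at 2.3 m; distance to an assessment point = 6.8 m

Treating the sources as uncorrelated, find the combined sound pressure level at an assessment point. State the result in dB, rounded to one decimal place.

71.8 dB

Apply inverse-square spreading to bring every level to the receiver, then sum 10^(L/10).
vacuum pump: 83.7 − 20·log₁₀(24.7/2.3) = 83.7 − 20.62 = 63.08 dB.
forklift: 82.5 − 20·log₁₀(27.6/2.3) = 82.5 − 21.58 = 60.92 dB.
fan: 80.2 − 20·log₁₀(6.8/2.3) = 80.2 − 9.42 = 70.78 dB.
Σ 10^(L/10) = 1.525e+07 → L_total = 10·log₁₀(1.525e+07) = 71.83 dB.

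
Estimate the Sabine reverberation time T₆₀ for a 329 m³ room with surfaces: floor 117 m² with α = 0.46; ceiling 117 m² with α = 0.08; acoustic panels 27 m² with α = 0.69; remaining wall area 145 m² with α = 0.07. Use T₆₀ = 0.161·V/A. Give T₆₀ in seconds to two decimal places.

0.58 s

A = Σ Sᵢαᵢ = 117·0.46 + 117·0.08 + 27·0.69 + 145·0.07 = 91.96 m².
T₆₀ = 0.161 × 329 / 91.96 = 0.576 s.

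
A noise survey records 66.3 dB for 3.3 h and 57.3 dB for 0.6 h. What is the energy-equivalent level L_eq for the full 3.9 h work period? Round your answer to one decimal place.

L_eq = 10·log₁₀[(1/T)·Σ tᵢ·10^(Lᵢ/10)] with T = 3.9 h.
Σ tᵢ·10^(Lᵢ/10) = 3.3·10^(66.3/10) + 0.6·10^(57.3/10) = 1.440e+07.
L_eq = 10·log₁₀(1.440e+07/3.9) = 65.67 dB.

65.7 dB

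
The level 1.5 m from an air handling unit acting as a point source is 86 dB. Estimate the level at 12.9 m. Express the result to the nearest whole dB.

For a point source, L₂ = L₁ − 20·log₁₀(r₂/r₁).
L₂ = 86 − 20·log₁₀(12.9/1.5) = 86 − 18.690 = 67.31 dB.

67 dB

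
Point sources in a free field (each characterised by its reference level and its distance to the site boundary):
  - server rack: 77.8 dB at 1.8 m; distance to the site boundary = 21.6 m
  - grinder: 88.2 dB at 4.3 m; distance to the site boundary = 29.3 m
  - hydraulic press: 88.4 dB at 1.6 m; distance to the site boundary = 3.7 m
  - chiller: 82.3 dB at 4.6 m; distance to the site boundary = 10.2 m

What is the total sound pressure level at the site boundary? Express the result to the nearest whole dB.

83 dB

Apply inverse-square spreading to bring every level to the receiver, then sum 10^(L/10).
server rack: 77.8 − 20·log₁₀(21.6/1.8) = 77.8 − 21.58 = 56.22 dB.
grinder: 88.2 − 20·log₁₀(29.3/4.3) = 88.2 − 16.67 = 71.53 dB.
hydraulic press: 88.4 − 20·log₁₀(3.7/1.6) = 88.4 − 7.28 = 81.12 dB.
chiller: 82.3 − 20·log₁₀(10.2/4.6) = 82.3 − 6.92 = 75.38 dB.
Σ 10^(L/10) = 1.786e+08 → L_total = 10·log₁₀(1.786e+08) = 82.52 dB.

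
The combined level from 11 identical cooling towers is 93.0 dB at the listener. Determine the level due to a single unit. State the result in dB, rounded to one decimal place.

82.6 dB

11 equal contributions raise the level by 10·log₁₀ 11 = 10.414 dB, so each unit alone gives 93.0 − 10.414.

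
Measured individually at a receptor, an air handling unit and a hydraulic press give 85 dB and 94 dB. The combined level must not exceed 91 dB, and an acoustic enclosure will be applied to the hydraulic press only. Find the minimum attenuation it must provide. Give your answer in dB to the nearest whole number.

4 dB

Fixed contribution from the other source: Σ 10^(L/10) = 10^(85/10) = 3.162e+08 (85.00 dB).
The limit corresponds to 10^(91/10) = 1.259e+09; subtracting the fixed part leaves 9.427e+08 for the hydraulic press, i.e. 89.74 dB.
So the hydraulic press must be reduced from 94 to 89.74 dB: IL = 4.26 dB.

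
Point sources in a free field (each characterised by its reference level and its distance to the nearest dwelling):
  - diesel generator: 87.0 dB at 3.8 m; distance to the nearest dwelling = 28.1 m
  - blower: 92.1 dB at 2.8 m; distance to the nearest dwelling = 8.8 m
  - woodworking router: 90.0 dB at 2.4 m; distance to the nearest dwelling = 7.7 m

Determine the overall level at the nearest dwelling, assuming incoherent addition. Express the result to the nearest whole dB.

84 dB

First find each source's level at the receiver (point-source: −20·log₁₀(r/r_ref)), then combine on an intensity basis.
diesel generator: 87.0 − 20·log₁₀(28.1/3.8) = 87.0 − 17.38 = 69.62 dB.
blower: 92.1 − 20·log₁₀(8.8/2.8) = 92.1 − 9.95 = 82.15 dB.
woodworking router: 90.0 − 20·log₁₀(7.7/2.4) = 90.0 − 10.13 = 79.87 dB.
Σ 10^(L/10) = 2.705e+08 → L_total = 10·log₁₀(2.705e+08) = 84.32 dB.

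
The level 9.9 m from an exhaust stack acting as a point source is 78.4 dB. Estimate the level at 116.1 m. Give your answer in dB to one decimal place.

57.0 dB

Spherical spreading from a point source gives a 20·log₁₀(r₂/r₁) drop.
L₂ = 78.4 − 20·log₁₀(116.1/9.9) = 78.4 − 21.384 = 57.02 dB.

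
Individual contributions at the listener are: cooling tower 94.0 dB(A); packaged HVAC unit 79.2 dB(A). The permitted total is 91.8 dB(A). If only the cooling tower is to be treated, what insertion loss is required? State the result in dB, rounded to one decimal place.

2.4 dB

Everything except the cooling tower sums to 10^(79.2/10) = 8.318e+07 in linear terms, 79.20 dB(A).
To meet 91.8 dB(A) overall, the treated cooling tower may contribute at most 10^(91.8/10) − 8.318e+07 = 1.430e+09, i.e. 91.55 dB(A).
So the cooling tower must be reduced from 94.0 to 91.55 dB(A): IL = 2.45 dB.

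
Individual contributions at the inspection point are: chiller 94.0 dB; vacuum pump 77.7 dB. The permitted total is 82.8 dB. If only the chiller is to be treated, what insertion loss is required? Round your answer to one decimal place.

12.8 dB

Everything except the chiller sums to 10^(77.7/10) = 5.888e+07 in linear terms, 77.70 dB.
To meet 82.8 dB overall, the treated chiller may contribute at most 10^(82.8/10) − 5.888e+07 = 1.317e+08, i.e. 81.19 dB.
So the chiller must be reduced from 94.0 to 81.19 dB: IL = 12.81 dB.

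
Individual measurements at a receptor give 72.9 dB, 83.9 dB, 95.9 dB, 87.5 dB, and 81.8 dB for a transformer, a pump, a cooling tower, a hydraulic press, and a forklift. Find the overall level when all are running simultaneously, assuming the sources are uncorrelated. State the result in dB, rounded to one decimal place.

96.9 dB

Incoherent sources combine by intensity addition: L_total = 10·log₁₀(Σ 10^(L_i/10)).
Σ 10^(L/10) = 10^(72.9/10) + 10^(83.9/10) + 10^(95.9/10) + 10^(87.5/10) + 10^(81.8/10) = 4.869e+09.
L_total = 10·log₁₀(4.869e+09) = 96.87 dB.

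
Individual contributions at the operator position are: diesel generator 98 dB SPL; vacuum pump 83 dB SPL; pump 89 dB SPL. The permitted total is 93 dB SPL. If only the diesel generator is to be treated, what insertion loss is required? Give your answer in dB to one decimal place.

Everything except the diesel generator sums to 10^(83/10) + 10^(89/10) = 9.939e+08 in linear terms, 89.97 dB SPL.
The limit corresponds to 10^(93/10) = 1.995e+09; subtracting the fixed part leaves 1.001e+09 for the diesel generator, i.e. 90.01 dB SPL.
Required insertion loss = 98 − 90.01 = 7.99 dB.

8.0 dB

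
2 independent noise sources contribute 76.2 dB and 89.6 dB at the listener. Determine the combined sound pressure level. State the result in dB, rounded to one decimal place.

89.8 dB

Incoherent sources combine by intensity addition: L_total = 10·log₁₀(Σ 10^(L_i/10)).
Σ 10^(L/10) = 10^(76.2/10) + 10^(89.6/10) = 9.537e+08.
L_total = 10·log₁₀(9.537e+08) = 89.79 dB.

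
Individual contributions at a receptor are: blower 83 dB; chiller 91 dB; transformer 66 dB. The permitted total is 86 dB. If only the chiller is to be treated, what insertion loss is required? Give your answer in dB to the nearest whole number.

8 dB

Fixed contribution from the other sources: Σ 10^(L/10) = 10^(83/10) + 10^(66/10) = 2.035e+08 (83.09 dB).
To meet 86 dB overall, the treated chiller may contribute at most 10^(86/10) − 2.035e+08 = 1.946e+08, i.e. 82.89 dB.
Required insertion loss = 91 − 82.89 = 8.11 dB.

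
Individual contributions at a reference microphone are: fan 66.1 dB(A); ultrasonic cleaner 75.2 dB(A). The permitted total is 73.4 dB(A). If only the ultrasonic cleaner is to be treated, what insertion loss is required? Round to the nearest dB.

3 dB

Everything except the ultrasonic cleaner sums to 10^(66.1/10) = 4.074e+06 in linear terms, 66.10 dB(A).
To meet 73.4 dB(A) overall, the treated ultrasonic cleaner may contribute at most 10^(73.4/10) − 4.074e+06 = 1.780e+07, i.e. 72.51 dB(A).
Required insertion loss = 75.2 − 72.51 = 2.69 dB.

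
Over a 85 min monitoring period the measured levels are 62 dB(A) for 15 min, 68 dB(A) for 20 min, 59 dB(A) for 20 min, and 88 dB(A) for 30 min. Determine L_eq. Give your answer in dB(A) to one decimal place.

The energy average is taken in the linear domain: L_eq = 10·log₁₀[(Σ tᵢ·10^(Lᵢ/10))/T], T = 85 min.
Σ tᵢ·10^(Lᵢ/10) = 15·10^(62/10) + 20·10^(68/10) + 20·10^(59/10) + 30·10^(88/10) = 1.909e+10.
L_eq = 10·log₁₀(1.909e+10/85) = 83.51 dB(A).

83.5 dB(A)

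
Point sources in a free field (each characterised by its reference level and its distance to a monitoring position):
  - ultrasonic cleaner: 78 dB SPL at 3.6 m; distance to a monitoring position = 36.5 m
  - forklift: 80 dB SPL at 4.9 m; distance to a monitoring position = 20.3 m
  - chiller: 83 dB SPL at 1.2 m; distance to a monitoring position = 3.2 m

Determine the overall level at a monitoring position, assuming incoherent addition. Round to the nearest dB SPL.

Propagate each source to the receiver with L = L_ref − 20·log₁₀(r/r_ref), then add intensities.
ultrasonic cleaner: 78 − 20·log₁₀(36.5/3.6) = 78 − 20.12 = 57.88 dB SPL.
forklift: 80 − 20·log₁₀(20.3/4.9) = 80 − 12.35 = 67.65 dB SPL.
chiller: 83 − 20·log₁₀(3.2/1.2) = 83 − 8.52 = 74.48 dB SPL.
Σ 10^(L/10) = 3.450e+07 → L_total = 10·log₁₀(3.450e+07) = 75.38 dB SPL.

75 dB SPL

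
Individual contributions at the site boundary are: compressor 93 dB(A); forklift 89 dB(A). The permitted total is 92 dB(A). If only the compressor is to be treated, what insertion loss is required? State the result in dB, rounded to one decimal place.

4.0 dB

Everything except the compressor sums to 10^(89/10) = 7.943e+08 in linear terms, 89.00 dB(A).
The limit corresponds to 10^(92/10) = 1.585e+09; subtracting the fixed part leaves 7.906e+08 for the compressor, i.e. 88.98 dB(A).
Required insertion loss = 93 − 88.98 = 4.02 dB.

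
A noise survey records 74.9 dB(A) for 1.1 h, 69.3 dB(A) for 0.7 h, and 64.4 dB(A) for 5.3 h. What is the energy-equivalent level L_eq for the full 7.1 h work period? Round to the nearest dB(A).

The energy average is taken in the linear domain: L_eq = 10·log₁₀[(Σ tᵢ·10^(Lᵢ/10))/T], T = 7.1 h.
Σ tᵢ·10^(Lᵢ/10) = 1.1·10^(74.9/10) + 0.7·10^(69.3/10) + 5.3·10^(64.4/10) = 5.455e+07.
L_eq = 10·log₁₀(5.455e+07/7.1) = 68.86 dB(A).

69 dB(A)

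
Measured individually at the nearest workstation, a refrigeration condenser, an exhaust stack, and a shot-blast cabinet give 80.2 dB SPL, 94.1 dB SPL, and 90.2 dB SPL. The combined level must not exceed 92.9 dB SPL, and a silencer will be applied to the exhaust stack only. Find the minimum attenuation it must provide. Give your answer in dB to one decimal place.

The untreated sources together contribute 10^(80.2/10) + 10^(90.2/10) = 1.152e+09, i.e. 90.61 dB SPL.
The limit corresponds to 10^(92.9/10) = 1.950e+09; subtracting the fixed part leaves 7.980e+08 for the exhaust stack, i.e. 89.02 dB SPL.
Required insertion loss = 94.1 − 89.02 = 5.08 dB.

5.1 dB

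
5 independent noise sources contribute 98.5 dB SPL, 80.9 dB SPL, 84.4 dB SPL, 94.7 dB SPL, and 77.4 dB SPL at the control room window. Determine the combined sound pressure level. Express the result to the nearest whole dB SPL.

For uncorrelated sources the intensities add, so convert each level to linear form, sum, and take 10·log₁₀ of the total.
Σ 10^(L/10) = 10^(98.5/10) + 10^(80.9/10) + 10^(84.4/10) + 10^(94.7/10) + 10^(77.4/10) = 1.048e+10.
L_total = 10·log₁₀(1.048e+10) = 100.21 dB SPL.

100 dB SPL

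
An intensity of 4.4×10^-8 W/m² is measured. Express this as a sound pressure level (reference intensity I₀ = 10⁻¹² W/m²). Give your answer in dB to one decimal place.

46.4 dB

L = 10·log₁₀(I/I₀) = 10·log₁₀(4.4×10^-8/10⁻¹²) = 10·log₁₀(4.4×10^4).
L = 10·(0.6435 + 4) = 46.43 dB.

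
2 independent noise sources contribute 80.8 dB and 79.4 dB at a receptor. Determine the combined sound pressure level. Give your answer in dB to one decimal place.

Incoherent sources combine by intensity addition: L_total = 10·log₁₀(Σ 10^(L_i/10)).
Σ 10^(L/10) = 10^(80.8/10) + 10^(79.4/10) = 2.073e+08.
L_total = 10·log₁₀(2.073e+08) = 83.17 dB.

83.2 dB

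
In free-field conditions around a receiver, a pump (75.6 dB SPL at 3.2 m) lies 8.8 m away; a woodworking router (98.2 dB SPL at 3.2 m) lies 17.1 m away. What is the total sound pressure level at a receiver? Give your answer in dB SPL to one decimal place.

First find each source's level at the receiver (point-source: −20·log₁₀(r/r_ref)), then combine on an intensity basis.
pump: 75.6 − 20·log₁₀(8.8/3.2) = 75.6 − 8.79 = 66.81 dB SPL.
woodworking router: 98.2 − 20·log₁₀(17.1/3.2) = 98.2 − 14.56 = 83.64 dB SPL.
Σ 10^(L/10) = 2.362e+08 → L_total = 10·log₁₀(2.362e+08) = 83.73 dB SPL.

83.7 dB SPL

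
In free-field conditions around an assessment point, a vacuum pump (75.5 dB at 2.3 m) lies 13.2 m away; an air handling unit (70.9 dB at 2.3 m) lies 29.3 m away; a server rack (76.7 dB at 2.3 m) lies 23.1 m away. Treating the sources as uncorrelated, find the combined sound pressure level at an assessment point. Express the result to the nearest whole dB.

62 dB

First find each source's level at the receiver (point-source: −20·log₁₀(r/r_ref)), then combine on an intensity basis.
vacuum pump: 75.5 − 20·log₁₀(13.2/2.3) = 75.5 − 15.18 = 60.32 dB.
air handling unit: 70.9 − 20·log₁₀(29.3/2.3) = 70.9 − 22.10 = 48.80 dB.
server rack: 76.7 − 20·log₁₀(23.1/2.3) = 76.7 − 20.04 = 56.66 dB.
Σ 10^(L/10) = 1.617e+06 → L_total = 10·log₁₀(1.617e+06) = 62.09 dB.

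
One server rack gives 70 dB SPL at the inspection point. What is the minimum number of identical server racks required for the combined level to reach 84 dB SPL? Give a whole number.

N identical sources give L₁ + 10·log₁₀ N, so require 10·log₁₀ N ≥ 84 − 70 = 14.0 dB.
N ≥ 10^(14.0/10) = 25.119, so N = 26.

26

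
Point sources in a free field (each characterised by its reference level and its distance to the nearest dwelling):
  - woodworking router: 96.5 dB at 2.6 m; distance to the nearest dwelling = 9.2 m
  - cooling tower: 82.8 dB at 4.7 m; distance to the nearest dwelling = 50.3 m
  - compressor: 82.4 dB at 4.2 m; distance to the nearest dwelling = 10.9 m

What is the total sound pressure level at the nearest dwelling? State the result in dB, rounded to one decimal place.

Propagate each source to the receiver with L = L_ref − 20·log₁₀(r/r_ref), then add intensities.
woodworking router: 96.5 − 20·log₁₀(9.2/2.6) = 96.5 − 10.98 = 85.52 dB.
cooling tower: 82.8 − 20·log₁₀(50.3/4.7) = 82.8 − 20.59 = 62.21 dB.
compressor: 82.4 − 20·log₁₀(10.9/4.2) = 82.4 − 8.28 = 74.12 dB.
Σ 10^(L/10) = 3.842e+08 → L_total = 10·log₁₀(3.842e+08) = 85.85 dB.

85.8 dB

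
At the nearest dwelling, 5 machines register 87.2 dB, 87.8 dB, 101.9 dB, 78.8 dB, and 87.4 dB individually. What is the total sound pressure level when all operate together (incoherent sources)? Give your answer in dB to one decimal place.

102.4 dB

For uncorrelated sources the intensities add, so convert each level to linear form, sum, and take 10·log₁₀ of the total.
Σ 10^(L/10) = 10^(87.2/10) + 10^(87.8/10) + 10^(101.9/10) + 10^(78.8/10) + 10^(87.4/10) = 1.724e+10.
L_total = 10·log₁₀(1.724e+10) = 102.37 dB.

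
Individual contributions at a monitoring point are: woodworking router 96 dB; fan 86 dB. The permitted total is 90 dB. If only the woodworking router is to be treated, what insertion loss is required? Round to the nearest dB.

The untreated sources together contribute 10^(86/10) = 3.981e+08, i.e. 86.00 dB.
The limit corresponds to 10^(90/10) = 1.000e+09; subtracting the fixed part leaves 6.019e+08 for the woodworking router, i.e. 87.80 dB.
Required insertion loss = 96 − 87.80 = 8.20 dB.

8 dB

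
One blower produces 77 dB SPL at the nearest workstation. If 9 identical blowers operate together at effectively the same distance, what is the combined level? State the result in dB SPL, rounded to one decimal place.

86.5 dB SPL

With 9 equal, uncorrelated contributions the intensity is 9× that of one unit, giving a rise of 10·log₁₀ 9.
L_total = 77 + 10·log₁₀(9) = 77 + 9.542 = 86.54 dB SPL.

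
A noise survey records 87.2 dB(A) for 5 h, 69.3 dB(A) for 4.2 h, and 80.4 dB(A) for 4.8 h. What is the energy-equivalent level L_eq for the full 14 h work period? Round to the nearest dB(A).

Weight each interval's intensity by its duration and average over T = 14 h:
Σ tᵢ·10^(Lᵢ/10) = 5·10^(87.2/10) + 4.2·10^(69.3/10) + 4.8·10^(80.4/10) = 3.186e+09.
L_eq = 10·log₁₀(3.186e+09/14) = 83.57 dB(A).

84 dB(A)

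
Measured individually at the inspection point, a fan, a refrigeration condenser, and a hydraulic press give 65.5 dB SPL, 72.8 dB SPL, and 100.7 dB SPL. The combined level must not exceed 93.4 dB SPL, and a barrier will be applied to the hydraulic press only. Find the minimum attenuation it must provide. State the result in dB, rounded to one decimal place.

7.3 dB

Everything except the hydraulic press sums to 10^(65.5/10) + 10^(72.8/10) = 2.260e+07 in linear terms, 73.54 dB SPL.
The limit corresponds to 10^(93.4/10) = 2.188e+09; subtracting the fixed part leaves 2.165e+09 for the hydraulic press, i.e. 93.35 dB SPL.
So the hydraulic press must be reduced from 100.7 to 93.35 dB SPL: IL = 7.35 dB.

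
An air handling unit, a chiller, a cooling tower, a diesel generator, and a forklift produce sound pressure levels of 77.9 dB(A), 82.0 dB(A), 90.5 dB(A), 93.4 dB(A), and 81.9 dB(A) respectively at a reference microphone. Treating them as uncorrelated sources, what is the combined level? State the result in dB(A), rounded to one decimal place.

95.7 dB(A)

For uncorrelated sources the intensities add, so convert each level to linear form, sum, and take 10·log₁₀ of the total.
Σ 10^(L/10) = 10^(77.9/10) + 10^(82.0/10) + 10^(90.5/10) + 10^(93.4/10) + 10^(81.9/10) = 3.685e+09.
L_total = 10·log₁₀(3.685e+09) = 95.66 dB(A).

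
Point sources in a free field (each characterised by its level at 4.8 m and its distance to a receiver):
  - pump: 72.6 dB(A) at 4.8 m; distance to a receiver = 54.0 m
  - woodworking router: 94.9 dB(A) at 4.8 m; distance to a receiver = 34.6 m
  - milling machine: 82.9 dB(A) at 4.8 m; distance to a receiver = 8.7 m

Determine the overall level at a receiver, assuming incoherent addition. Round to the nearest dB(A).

81 dB(A)

Propagate each source to the receiver with L = L_ref − 20·log₁₀(r/r_ref), then add intensities.
pump: 72.6 − 20·log₁₀(54.0/4.8) = 72.6 − 21.02 = 51.58 dB(A).
woodworking router: 94.9 − 20·log₁₀(34.6/4.8) = 94.9 − 17.16 = 77.74 dB(A).
milling machine: 82.9 − 20·log₁₀(8.7/4.8) = 82.9 − 5.17 = 77.73 dB(A).
Σ 10^(L/10) = 1.190e+08 → L_total = 10·log₁₀(1.190e+08) = 80.75 dB(A).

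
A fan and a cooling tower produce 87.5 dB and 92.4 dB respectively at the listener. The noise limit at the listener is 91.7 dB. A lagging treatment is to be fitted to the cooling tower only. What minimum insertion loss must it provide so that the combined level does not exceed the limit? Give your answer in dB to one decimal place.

The untreated sources together contribute 10^(87.5/10) = 5.623e+08, i.e. 87.50 dB.
To meet 91.7 dB overall, the treated cooling tower may contribute at most 10^(91.7/10) − 5.623e+08 = 9.168e+08, i.e. 89.62 dB.
Required insertion loss = 92.4 − 89.62 = 2.78 dB.

2.8 dB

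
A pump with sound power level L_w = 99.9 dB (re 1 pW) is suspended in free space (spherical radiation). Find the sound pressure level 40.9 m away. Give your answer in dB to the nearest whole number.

The power spreads over a sphere of area 4π·r², so L_p = L_w − 10·log₁₀(4π·r²).
4π·r² = 2.102e+04 m², 10·log₁₀ of that is 43.227 dB.
L_p = 99.9 − 43.227 = 56.67 dB.

57 dB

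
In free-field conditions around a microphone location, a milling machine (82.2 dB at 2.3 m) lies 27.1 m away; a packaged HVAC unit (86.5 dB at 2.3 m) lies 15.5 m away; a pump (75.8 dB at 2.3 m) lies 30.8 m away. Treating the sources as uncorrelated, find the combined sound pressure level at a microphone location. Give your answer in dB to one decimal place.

70.5 dB

Propagate each source to the receiver with L = L_ref − 20·log₁₀(r/r_ref), then add intensities.
milling machine: 82.2 − 20·log₁₀(27.1/2.3) = 82.2 − 21.42 = 60.78 dB.
packaged HVAC unit: 86.5 − 20·log₁₀(15.5/2.3) = 86.5 − 16.57 = 69.93 dB.
pump: 75.8 − 20·log₁₀(30.8/2.3) = 75.8 − 22.54 = 53.26 dB.
Σ 10^(L/10) = 1.124e+07 → L_total = 10·log₁₀(1.124e+07) = 70.51 dB.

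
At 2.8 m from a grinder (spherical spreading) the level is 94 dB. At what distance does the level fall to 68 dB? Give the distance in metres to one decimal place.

For a point source L₁ − L₂ = 20·log₁₀(r₂/r₁), so r₂ = r₁·10^((L₁−L₂)/20).
r₂ = 2.8·10^((94−68)/20) = 2.8·10^(26.0/20) = 55.87 m.

55.9 m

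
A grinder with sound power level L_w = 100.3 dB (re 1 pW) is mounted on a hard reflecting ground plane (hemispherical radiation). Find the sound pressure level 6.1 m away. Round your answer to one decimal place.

L_p = L_w − 10·log₁₀(2π·r²) with r = 6.1 m.
2π·r² = 233.8 m², 10·log₁₀ of that is 23.688 dB.
L_p = 100.3 − 23.688 = 76.61 dB.

76.6 dB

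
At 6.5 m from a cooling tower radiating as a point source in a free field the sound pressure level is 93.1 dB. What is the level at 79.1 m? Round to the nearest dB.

71 dB

Point-source attenuation: ΔL = 20·log₁₀(r₂/r₁) = 20·log₁₀(79.1/6.5) = 21.705 dB.
L₂ = 93.1 − 20·log₁₀(79.1/6.5) = 93.1 − 21.705 = 71.39 dB.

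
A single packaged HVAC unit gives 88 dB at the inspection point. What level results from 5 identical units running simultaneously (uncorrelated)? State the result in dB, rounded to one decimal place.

95.0 dB

N identical incoherent sources raise the level by 10·log₁₀ N.
L_total = 88 + 10·log₁₀(5) = 88 + 6.990 = 94.99 dB.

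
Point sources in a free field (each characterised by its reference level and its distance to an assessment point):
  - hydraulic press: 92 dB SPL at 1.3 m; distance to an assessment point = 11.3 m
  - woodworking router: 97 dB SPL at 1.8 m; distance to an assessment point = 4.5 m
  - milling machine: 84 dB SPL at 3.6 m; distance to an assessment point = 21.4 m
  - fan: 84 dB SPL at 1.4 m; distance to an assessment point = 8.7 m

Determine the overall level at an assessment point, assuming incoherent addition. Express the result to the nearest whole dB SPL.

First find each source's level at the receiver (point-source: −20·log₁₀(r/r_ref)), then combine on an intensity basis.
hydraulic press: 92 − 20·log₁₀(11.3/1.3) = 92 − 18.78 = 73.22 dB SPL.
woodworking router: 97 − 20·log₁₀(4.5/1.8) = 97 − 7.96 = 89.04 dB SPL.
milling machine: 84 − 20·log₁₀(21.4/3.6) = 84 − 15.48 = 68.52 dB SPL.
fan: 84 − 20·log₁₀(8.7/1.4) = 84 − 15.87 = 68.13 dB SPL.
Σ 10^(L/10) = 8.365e+08 → L_total = 10·log₁₀(8.365e+08) = 89.22 dB SPL.

89 dB SPL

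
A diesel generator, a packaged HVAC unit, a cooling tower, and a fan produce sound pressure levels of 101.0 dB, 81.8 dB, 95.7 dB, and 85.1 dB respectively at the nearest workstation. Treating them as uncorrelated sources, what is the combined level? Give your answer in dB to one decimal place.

102.2 dB

Incoherent sources combine by intensity addition: L_total = 10·log₁₀(Σ 10^(L_i/10)).
Σ 10^(L/10) = 10^(101.0/10) + 10^(81.8/10) + 10^(95.7/10) + 10^(85.1/10) = 1.678e+10.
L_total = 10·log₁₀(1.678e+10) = 102.25 dB.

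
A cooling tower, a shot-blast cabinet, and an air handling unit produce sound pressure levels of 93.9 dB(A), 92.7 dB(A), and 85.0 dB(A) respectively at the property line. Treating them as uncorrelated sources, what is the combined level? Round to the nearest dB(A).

Incoherent sources combine by intensity addition: L_total = 10·log₁₀(Σ 10^(L_i/10)).
Σ 10^(L/10) = 10^(93.9/10) + 10^(92.7/10) + 10^(85.0/10) = 4.633e+09.
L_total = 10·log₁₀(4.633e+09) = 96.66 dB(A).

97 dB(A)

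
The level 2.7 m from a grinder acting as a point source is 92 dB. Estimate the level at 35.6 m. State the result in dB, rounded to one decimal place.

Point-source attenuation: ΔL = 20·log₁₀(r₂/r₁) = 20·log₁₀(35.6/2.7) = 22.402 dB.
L₂ = 92 − 20·log₁₀(35.6/2.7) = 92 − 22.402 = 69.60 dB.

69.6 dB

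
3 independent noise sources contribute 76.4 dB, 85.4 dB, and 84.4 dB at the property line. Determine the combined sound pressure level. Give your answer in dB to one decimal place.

88.2 dB

Incoherent sources combine by intensity addition: L_total = 10·log₁₀(Σ 10^(L_i/10)).
Σ 10^(L/10) = 10^(76.4/10) + 10^(85.4/10) + 10^(84.4/10) = 6.658e+08.
L_total = 10·log₁₀(6.658e+08) = 88.23 dB.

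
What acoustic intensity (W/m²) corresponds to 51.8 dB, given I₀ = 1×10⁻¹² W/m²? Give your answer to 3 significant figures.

I = I₀·10^(L/10) = 10⁻¹² × 10^(51.8/10) = 10^(-6.820).

1.51e-07 W/m²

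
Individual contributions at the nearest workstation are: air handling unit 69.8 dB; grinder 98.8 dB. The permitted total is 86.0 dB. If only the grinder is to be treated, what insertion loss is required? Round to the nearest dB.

The untreated sources together contribute 10^(69.8/10) = 9.550e+06, i.e. 69.80 dB.
To meet 86.0 dB overall, the treated grinder may contribute at most 10^(86.0/10) − 9.550e+06 = 3.886e+08, i.e. 85.89 dB.
Required insertion loss = 98.8 − 85.89 = 12.91 dB.

13 dB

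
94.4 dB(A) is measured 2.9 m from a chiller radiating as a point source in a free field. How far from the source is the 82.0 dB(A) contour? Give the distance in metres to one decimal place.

12.1 m

Point-source spreading drops the level by 20·log₁₀(r₂/r₁); inverting, r₂/r₁ = 10^(ΔL/20).
r₂ = 2.9·10^((94.4−82.0)/20) = 2.9·10^(12.4/20) = 12.09 m.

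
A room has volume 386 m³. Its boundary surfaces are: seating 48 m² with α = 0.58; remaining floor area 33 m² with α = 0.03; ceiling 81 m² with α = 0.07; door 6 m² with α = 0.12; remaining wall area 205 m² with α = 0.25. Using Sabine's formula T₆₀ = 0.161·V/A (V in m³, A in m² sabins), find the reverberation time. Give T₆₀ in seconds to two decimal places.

0.72 s

Total absorption A = 48·0.58 + 33·0.03 + 81·0.07 + 6·0.12 + 205·0.25 = 86.47 m² sabins.
T₆₀ = 0.161 × 386 / 86.47 = 0.719 s.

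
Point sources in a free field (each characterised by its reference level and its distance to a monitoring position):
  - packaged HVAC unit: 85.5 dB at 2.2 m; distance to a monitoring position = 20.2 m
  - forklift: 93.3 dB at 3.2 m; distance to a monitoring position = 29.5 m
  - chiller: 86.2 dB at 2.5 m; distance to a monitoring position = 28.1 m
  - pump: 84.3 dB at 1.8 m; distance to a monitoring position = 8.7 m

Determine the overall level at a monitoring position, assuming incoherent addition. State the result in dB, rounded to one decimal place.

First find each source's level at the receiver (point-source: −20·log₁₀(r/r_ref)), then combine on an intensity basis.
packaged HVAC unit: 85.5 − 20·log₁₀(20.2/2.2) = 85.5 − 19.26 = 66.24 dB.
forklift: 93.3 − 20·log₁₀(29.5/3.2) = 93.3 − 19.29 = 74.01 dB.
chiller: 86.2 − 20·log₁₀(28.1/2.5) = 86.2 − 21.02 = 65.18 dB.
pump: 84.3 − 20·log₁₀(8.7/1.8) = 84.3 − 13.68 = 70.62 dB.
Σ 10^(L/10) = 4.419e+07 → L_total = 10·log₁₀(4.419e+07) = 76.45 dB.

76.5 dB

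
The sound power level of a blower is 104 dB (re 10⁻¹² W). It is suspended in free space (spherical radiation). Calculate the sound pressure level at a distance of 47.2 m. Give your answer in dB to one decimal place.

Free-field spherical radiation: L_p = L_w − 10·log₁₀(4π·r²), r = 47.2 m.
4π·r² = 2.8e+04 m², 10·log₁₀ of that is 44.471 dB.
L_p = 104 − 44.471 = 59.53 dB.

59.5 dB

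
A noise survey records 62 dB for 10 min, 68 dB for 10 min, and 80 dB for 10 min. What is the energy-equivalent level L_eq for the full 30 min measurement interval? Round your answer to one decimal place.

L_eq = 10·log₁₀[(1/T)·Σ tᵢ·10^(Lᵢ/10)] with T = 30 min.
Σ tᵢ·10^(Lᵢ/10) = 10·10^(62/10) + 10·10^(68/10) + 10·10^(80/10) = 1.079e+09.
L_eq = 10·log₁₀(1.079e+09/30) = 75.56 dB.

75.6 dB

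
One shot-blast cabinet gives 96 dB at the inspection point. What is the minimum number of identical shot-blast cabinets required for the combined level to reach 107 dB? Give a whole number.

13

Need L₁ + 10·log₁₀ N ≥ 107, i.e. log₁₀ N ≥ 1.10.
N ≥ 10^(11.0/10) = 12.589, so N = 13.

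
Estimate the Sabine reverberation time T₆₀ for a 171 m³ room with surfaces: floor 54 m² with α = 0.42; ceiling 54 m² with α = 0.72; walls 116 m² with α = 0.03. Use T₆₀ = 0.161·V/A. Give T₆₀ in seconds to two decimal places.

Total absorption A = 54·0.42 + 54·0.72 + 116·0.03 = 65.04 m² sabins.
T₆₀ = 0.161·V/A = 0.161·171/65.04 = 0.423 s.

0.42 s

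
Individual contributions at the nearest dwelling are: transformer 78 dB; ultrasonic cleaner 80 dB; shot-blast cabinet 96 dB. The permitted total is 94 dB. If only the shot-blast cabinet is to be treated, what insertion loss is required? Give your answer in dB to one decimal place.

2.3 dB

Everything except the shot-blast cabinet sums to 10^(78/10) + 10^(80/10) = 1.631e+08 in linear terms, 82.12 dB.
To meet 94 dB overall, the treated shot-blast cabinet may contribute at most 10^(94/10) − 1.631e+08 = 2.349e+09, i.e. 93.71 dB.
Required insertion loss = 96 − 93.71 = 2.29 dB.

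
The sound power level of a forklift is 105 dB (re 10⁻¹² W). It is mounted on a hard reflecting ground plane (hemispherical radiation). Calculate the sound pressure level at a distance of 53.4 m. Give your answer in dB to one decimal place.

The power spreads over a hemisphere of area 2π·r², so L_p = L_w − 10·log₁₀(2π·r²).
2π·r² = 1.792e+04 m², 10·log₁₀ of that is 42.533 dB.
L_p = 105 − 42.533 = 62.47 dB.

62.5 dB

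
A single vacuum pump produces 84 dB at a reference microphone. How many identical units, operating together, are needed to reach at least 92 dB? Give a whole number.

7

The shortfall is 92 − 84 = 8.0 dB, and N units add 10·log₁₀ N, so need 10·log₁₀ N ≥ 8.0.
N ≥ 10^(8.0/10) = 6.310, so N = 7.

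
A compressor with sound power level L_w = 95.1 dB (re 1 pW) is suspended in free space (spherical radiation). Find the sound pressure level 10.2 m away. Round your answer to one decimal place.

L_p = L_w − 10·log₁₀(4π·r²) with r = 10.2 m.
4π·r² = 1307 m², 10·log₁₀ of that is 31.164 dB.
L_p = 95.1 − 31.164 = 63.94 dB.

63.9 dB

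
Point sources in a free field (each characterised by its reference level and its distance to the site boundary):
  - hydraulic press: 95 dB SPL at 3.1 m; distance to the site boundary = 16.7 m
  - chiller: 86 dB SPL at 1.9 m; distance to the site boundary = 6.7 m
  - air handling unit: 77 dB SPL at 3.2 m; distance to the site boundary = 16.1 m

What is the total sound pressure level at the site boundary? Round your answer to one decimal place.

Apply inverse-square spreading to bring every level to the receiver, then sum 10^(L/10).
hydraulic press: 95 − 20·log₁₀(16.7/3.1) = 95 − 14.63 = 80.37 dB SPL.
chiller: 86 − 20·log₁₀(6.7/1.9) = 86 − 10.95 = 75.05 dB SPL.
air handling unit: 77 − 20·log₁₀(16.1/3.2) = 77 − 14.03 = 62.97 dB SPL.
Σ 10^(L/10) = 1.430e+08 → L_total = 10·log₁₀(1.430e+08) = 81.55 dB SPL.

81.6 dB SPL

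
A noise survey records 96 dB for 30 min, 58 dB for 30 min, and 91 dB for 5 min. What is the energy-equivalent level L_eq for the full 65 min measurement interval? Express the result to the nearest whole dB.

93 dB

Weight each interval's intensity by its duration and average over T = 65 min:
Σ tᵢ·10^(Lᵢ/10) = 30·10^(96/10) + 30·10^(58/10) + 5·10^(91/10) = 1.257e+11.
L_eq = 10·log₁₀(1.257e+11/65) = 92.87 dB.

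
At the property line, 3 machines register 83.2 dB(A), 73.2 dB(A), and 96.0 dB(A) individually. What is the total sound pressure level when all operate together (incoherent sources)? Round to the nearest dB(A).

Incoherent sources combine by intensity addition: L_total = 10·log₁₀(Σ 10^(L_i/10)).
Σ 10^(L/10) = 10^(83.2/10) + 10^(73.2/10) + 10^(96.0/10) = 4.211e+09.
L_total = 10·log₁₀(4.211e+09) = 96.24 dB(A).

96 dB(A)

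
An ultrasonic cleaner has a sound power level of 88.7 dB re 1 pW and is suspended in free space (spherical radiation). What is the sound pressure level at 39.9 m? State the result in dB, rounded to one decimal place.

The power spreads over a sphere of area 4π·r², so L_p = L_w − 10·log₁₀(4π·r²).
4π·r² = 2.001e+04 m², 10·log₁₀ of that is 43.012 dB.
L_p = 88.7 − 43.012 = 45.69 dB.

45.7 dB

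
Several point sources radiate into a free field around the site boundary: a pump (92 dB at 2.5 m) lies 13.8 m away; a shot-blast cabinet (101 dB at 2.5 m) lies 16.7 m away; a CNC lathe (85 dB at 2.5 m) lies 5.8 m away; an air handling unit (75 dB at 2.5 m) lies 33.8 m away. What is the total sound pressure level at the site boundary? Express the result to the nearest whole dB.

First find each source's level at the receiver (point-source: −20·log₁₀(r/r_ref)), then combine on an intensity basis.
pump: 92 − 20·log₁₀(13.8/2.5) = 92 − 14.84 = 77.16 dB.
shot-blast cabinet: 101 − 20·log₁₀(16.7/2.5) = 101 − 16.50 = 84.50 dB.
CNC lathe: 85 − 20·log₁₀(5.8/2.5) = 85 − 7.31 = 77.69 dB.
air handling unit: 75 − 20·log₁₀(33.8/2.5) = 75 − 22.62 = 52.38 dB.
Σ 10^(L/10) = 3.931e+08 → L_total = 10·log₁₀(3.931e+08) = 85.94 dB.

86 dB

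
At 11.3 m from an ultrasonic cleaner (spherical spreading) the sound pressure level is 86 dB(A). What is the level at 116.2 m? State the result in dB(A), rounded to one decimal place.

Spherical spreading from a point source gives a 20·log₁₀(r₂/r₁) drop.
L₂ = 86 − 20·log₁₀(116.2/11.3) = 86 − 20.243 = 65.76 dB(A).

65.8 dB(A)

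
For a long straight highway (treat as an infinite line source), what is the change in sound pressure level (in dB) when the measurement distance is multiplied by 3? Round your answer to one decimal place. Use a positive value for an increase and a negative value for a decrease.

With cylindrical spreading the level changes by −10·log₁₀(r₂/r₁).
ΔL = −10·log₁₀(3) = -4.77 dB.

-4.8 dB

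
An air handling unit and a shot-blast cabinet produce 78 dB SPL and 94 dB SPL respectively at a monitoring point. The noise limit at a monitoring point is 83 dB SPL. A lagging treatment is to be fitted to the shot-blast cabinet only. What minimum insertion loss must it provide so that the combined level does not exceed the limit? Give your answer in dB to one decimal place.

12.7 dB

Fixed contribution from the other source: Σ 10^(L/10) = 10^(78/10) = 6.310e+07 (78.00 dB SPL).
The limit corresponds to 10^(83/10) = 1.995e+08; subtracting the fixed part leaves 1.364e+08 for the shot-blast cabinet, i.e. 81.35 dB SPL.
So the shot-blast cabinet must be reduced from 94 to 81.35 dB SPL: IL = 12.65 dB.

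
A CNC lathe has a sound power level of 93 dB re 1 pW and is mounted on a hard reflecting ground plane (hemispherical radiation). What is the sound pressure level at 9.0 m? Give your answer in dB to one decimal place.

The power spreads over a hemisphere of area 2π·r², so L_p = L_w − 10·log₁₀(2π·r²).
2π·r² = 508.9 m², 10·log₁₀ of that is 27.067 dB.
L_p = 93 − 27.067 = 65.93 dB.

65.9 dB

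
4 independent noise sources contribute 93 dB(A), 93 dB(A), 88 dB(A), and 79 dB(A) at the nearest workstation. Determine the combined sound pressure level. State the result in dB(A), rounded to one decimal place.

96.7 dB(A)

For uncorrelated sources the intensities add, so convert each level to linear form, sum, and take 10·log₁₀ of the total.
Σ 10^(L/10) = 10^(93/10) + 10^(93/10) + 10^(88/10) + 10^(79/10) = 4.701e+09.
L_total = 10·log₁₀(4.701e+09) = 96.72 dB(A).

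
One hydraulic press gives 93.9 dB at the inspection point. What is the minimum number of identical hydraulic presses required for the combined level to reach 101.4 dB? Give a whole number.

6

The shortfall is 101.4 − 93.9 = 7.5 dB, and N units add 10·log₁₀ N, so need 10·log₁₀ N ≥ 7.5.
N ≥ 10^(7.5/10) = 5.623, so N = 6.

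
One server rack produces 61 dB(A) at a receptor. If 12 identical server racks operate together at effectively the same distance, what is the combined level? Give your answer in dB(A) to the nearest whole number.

72 dB(A)

With 12 equal, uncorrelated contributions the intensity is 12× that of one unit, giving a rise of 10·log₁₀ 12.
L_total = 61 + 10·log₁₀(12) = 61 + 10.792 = 71.79 dB(A).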